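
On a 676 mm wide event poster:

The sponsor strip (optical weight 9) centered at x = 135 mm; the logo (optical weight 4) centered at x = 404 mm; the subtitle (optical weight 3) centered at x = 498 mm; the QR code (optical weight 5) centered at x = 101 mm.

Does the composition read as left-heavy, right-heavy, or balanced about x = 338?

Σw = 9 + 4 + 3 + 5 = 21.
Σw·x = 9·135 + 4·404 + 3·498 + 5·101 = 4830, so x̄ = 4830/21 ≈ 230.00.
Since 230.0 is left of 338, the composition reads left-heavy.

left-heavy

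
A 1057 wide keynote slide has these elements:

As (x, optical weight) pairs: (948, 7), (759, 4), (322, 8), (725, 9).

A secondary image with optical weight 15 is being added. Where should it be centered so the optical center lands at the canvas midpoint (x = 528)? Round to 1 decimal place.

x ≈ 262.1

With the secondary image, Σw becomes 7 + 4 + 8 + 9 + 15 = 43.
Along x: (18773 + 15·x) / 43 = 528 (existing moment 7·948 + 4·759 + 8·322 + 9·725 = 18773) ⇒ x = (22704 − 18773) / 15 ≈ 262.07.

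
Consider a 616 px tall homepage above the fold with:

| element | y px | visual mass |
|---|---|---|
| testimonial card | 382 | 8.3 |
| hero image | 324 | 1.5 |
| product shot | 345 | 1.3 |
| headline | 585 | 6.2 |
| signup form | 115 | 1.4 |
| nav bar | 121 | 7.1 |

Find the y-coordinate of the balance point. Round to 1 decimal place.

y ≈ 339.2

Total weight = 8.3 + 1.5 + 1.3 + 6.2 + 1.4 + 7.1 = 25.8.
Σw·y = 8.3·382 + 1.5·324 + 1.3·345 + 6.2·585 + 1.4·115 + 7.1·121 = 8752.2, so ȳ = 8752.2/25.8 ≈ 339.23.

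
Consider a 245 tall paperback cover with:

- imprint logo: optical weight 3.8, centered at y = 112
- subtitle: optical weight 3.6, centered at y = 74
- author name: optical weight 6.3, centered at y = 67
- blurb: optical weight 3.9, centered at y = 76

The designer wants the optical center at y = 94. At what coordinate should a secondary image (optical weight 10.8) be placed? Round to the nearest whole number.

New total weight: (3.8 + 3.6 + 6.3 + 3.9) + 10.8 = 28.4.
y: target moment 28.4×94 = 2669.6; current 3.8·112 + 3.6·74 + 6.3·67 + 3.9·76 = 1410.5; the secondary image supplies 1259.1, so y = 1259.1/10.8 ≈ 116.58.

y ≈ 117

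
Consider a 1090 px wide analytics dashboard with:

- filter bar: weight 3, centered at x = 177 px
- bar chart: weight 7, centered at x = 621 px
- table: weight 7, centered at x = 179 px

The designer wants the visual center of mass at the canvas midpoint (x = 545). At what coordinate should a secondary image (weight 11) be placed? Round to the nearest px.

New total weight: (3 + 7 + 7) + 11 = 28.
x: need Σw·x = 28·545 = 15260. Existing = 3·177 + 7·621 + 7·179 = 6131. Remainder 9129 / 11 ≈ 829.91.

x ≈ 830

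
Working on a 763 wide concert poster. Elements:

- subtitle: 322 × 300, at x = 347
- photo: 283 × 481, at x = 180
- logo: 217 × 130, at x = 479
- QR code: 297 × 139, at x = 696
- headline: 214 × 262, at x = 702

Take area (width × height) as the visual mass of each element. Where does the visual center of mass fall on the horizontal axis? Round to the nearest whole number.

x ≈ 390

Areas → weights: subtitle 322·300 = 96600, photo 283·481 = 136123, logo 217·130 = 28210, QR code 297·139 = 41283, headline 214·262 = 56068; Σw = 358284.
Σw·x = 96600·347 + 136123·180 + 28210·479 + 41283·696 + 56068·702 = 139627634, so x̄ = 139627634/358284 ≈ 389.71.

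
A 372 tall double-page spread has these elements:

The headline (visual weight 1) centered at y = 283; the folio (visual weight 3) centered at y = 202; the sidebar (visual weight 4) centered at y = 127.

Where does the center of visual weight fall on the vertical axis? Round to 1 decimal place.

Σw = 1 + 3 + 4 = 8.
Σw·y = 1·283 + 3·202 + 4·127 = 1397, so ȳ = 1397/8 ≈ 174.62.

y ≈ 174.6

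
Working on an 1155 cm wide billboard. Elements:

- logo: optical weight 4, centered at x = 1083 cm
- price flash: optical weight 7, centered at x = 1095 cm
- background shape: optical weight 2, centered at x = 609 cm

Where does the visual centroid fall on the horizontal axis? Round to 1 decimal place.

Total weight = 4 + 7 + 2 = 13.
x: (4·1083 + 7·1095 + 2·609) / 13 = 13215 / 13 ≈ 1016.54

x ≈ 1016.5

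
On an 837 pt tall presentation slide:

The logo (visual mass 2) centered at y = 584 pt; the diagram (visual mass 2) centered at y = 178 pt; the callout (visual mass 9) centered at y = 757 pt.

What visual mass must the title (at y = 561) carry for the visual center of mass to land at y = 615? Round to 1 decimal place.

Fixed elements: Σw = 2 + 2 + 9 = 13, Σw·y = 2·584 + 2·178 + 9·757 = 8337.
For the centroid to hit 615: (8337 + w·561) / (13 + w) = 615.
Solving: w = (615·13 − 8337) / (561 − 615) = -342 / -54 ≈ 6.33.

w ≈ 6.3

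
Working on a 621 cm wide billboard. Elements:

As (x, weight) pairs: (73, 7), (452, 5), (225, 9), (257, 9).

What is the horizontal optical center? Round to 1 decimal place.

x ≈ 237.0

Σw = 7 + 5 + 9 + 9 = 30.
x: (7·73 + 5·452 + 9·225 + 9·257) / 30 = 7109 / 30 ≈ 236.97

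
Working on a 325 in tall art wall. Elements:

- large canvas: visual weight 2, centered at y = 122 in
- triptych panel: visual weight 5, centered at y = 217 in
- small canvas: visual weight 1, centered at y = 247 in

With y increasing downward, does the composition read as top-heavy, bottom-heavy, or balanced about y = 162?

Total weight = 2 + 5 + 1 = 8.
Σw·y = 2·122 + 5·217 + 1·247 = 1576, so ȳ = 1576/8 ≈ 197.00.
197.0 vs midline 162 → bottom-heavy.

bottom-heavy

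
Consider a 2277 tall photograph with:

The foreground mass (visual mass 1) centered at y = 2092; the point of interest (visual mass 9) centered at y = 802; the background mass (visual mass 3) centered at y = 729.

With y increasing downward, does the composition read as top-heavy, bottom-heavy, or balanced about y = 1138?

top-heavy

Total weight = 1 + 9 + 3 = 13.
y: (1·2092 + 9·802 + 3·729) / 13 = 11497 / 13 ≈ 884.38
Since 884.4 is above (smaller y than) 1138, the composition reads top-heavy.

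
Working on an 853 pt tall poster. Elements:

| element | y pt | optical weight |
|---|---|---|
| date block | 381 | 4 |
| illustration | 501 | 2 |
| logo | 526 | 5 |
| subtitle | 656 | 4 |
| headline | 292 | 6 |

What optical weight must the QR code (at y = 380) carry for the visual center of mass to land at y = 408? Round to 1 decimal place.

Fixed elements: Σw = 4 + 2 + 5 + 4 + 6 = 21, Σw·y = 4·381 + 2·501 + 5·526 + 4·656 + 6·292 = 9532.
For the centroid to hit 408: (9532 + w·380) / (21 + w) = 408.
Solving: w = (408·21 − 9532) / (380 − 408) = -964 / -28 ≈ 34.43.

w ≈ 34.4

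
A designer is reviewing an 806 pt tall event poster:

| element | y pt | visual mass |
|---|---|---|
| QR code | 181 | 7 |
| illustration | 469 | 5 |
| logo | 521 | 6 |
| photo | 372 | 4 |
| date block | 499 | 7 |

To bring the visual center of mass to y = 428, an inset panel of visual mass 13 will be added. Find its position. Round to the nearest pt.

With the inset panel, Σw becomes 7 + 5 + 6 + 4 + 7 + 13 = 42.
y: need Σw·y = 42·428 = 17976. Existing = 7·181 + 5·469 + 6·521 + 4·372 + 7·499 = 11719. Remainder 6257 / 13 ≈ 481.31.

y ≈ 481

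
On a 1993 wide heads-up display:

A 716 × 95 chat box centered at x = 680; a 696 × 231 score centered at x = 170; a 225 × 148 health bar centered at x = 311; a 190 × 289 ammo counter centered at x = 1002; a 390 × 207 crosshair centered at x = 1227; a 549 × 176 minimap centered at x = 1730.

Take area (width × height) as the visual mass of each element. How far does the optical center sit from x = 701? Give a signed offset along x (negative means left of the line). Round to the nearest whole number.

≈ 119

Areas: chat box 716·95 = 68020, score 696·231 = 160776, health bar 225·148 = 33300, ammo counter 190·289 = 54910, crosshair 390·207 = 80730, minimap 549·176 = 96624. Total weight = 494360.
x: moment 405176870 / weight 494360 ≈ 819.60
Difference: 819.60 − 701 ≈ 118.60.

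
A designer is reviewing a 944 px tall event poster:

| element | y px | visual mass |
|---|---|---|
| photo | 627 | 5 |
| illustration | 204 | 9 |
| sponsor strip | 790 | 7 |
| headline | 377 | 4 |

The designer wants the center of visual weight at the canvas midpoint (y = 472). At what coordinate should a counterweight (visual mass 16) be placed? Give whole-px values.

y ≈ 459

After adding the counterweight, total weight = 5 + 9 + 7 + 4 + 16 = 41.
y: need Σw·y = 41·472 = 19352. Existing = 5·627 + 9·204 + 7·790 + 4·377 = 12009. Remainder 7343 / 16 ≈ 458.94.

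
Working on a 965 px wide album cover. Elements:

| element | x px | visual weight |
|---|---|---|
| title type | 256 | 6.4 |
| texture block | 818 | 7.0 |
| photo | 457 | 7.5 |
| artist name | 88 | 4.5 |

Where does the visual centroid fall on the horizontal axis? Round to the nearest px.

x ≈ 440

Σw = 6.4 + 7.0 + 7.5 + 4.5 = 25.4.
x: (6.4·256 + 7.0·818 + 7.5·457 + 4.5·88) / 25.4 = 11187.9 / 25.4 ≈ 440.47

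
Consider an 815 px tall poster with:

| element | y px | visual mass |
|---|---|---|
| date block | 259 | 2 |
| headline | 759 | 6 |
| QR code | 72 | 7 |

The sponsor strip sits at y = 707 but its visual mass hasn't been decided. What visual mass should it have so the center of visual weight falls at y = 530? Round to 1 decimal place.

w ≈ 13.4

Existing Σw = 15 (2 + 6 + 7); existing moment 2·259 + 6·759 + 7·72 = 5576.
For the centroid to hit 530: (5576 + w·707) / (15 + w) = 530.
Rearranging, w·(707 − 530) = 530·15 − 5576 = 2374, so w ≈ 2374/177 = 13.41.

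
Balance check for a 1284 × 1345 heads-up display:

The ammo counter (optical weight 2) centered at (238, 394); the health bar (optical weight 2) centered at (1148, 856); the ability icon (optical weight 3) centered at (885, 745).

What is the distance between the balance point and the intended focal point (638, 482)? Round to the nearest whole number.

Σw = 2 + 2 + 3 = 7.
x-moment: 2·238 + 2·1148 + 3·885 = 5427; centroid 5427/7 ≈ 775.29.
y-moment: 2·394 + 2·856 + 3·745 = 4735; centroid 4735/7 ≈ 676.43.
Relative to (638, 482): Δ = (137.29, 194.43); |Δ| = √(137.29² + 194.43²) ≈ 238.01.

≈ 238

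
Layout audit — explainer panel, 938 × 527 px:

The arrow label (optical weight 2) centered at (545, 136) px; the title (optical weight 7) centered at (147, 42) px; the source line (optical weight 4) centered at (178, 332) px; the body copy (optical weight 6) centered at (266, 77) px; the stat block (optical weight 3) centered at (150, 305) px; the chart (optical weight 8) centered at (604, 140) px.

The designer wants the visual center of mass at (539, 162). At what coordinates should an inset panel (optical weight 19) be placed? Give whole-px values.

New total weight: (2 + 7 + 4 + 6 + 3 + 8) + 19 = 49.
x: target moment 49×539 = 26411; current 2·545 + 7·147 + 4·178 + 6·266 + 3·150 + 8·604 = 9709; the inset panel supplies 16702, so x = 16702/19 ≈ 879.05.
y: target moment 49×162 = 7938; current 2·136 + 7·42 + 4·332 + 6·77 + 3·305 + 8·140 = 4391; the inset panel supplies 3547, so y = 3547/19 ≈ 186.68.

(879, 187)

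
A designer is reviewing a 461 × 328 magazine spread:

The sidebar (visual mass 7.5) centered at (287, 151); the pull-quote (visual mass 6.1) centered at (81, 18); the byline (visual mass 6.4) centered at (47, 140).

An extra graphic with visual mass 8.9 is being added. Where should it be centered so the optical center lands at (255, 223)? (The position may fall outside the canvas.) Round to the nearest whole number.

(497, 484)

With the extra graphic, Σw becomes 7.5 + 6.1 + 6.4 + 8.9 = 28.9.
Along x: (2947.4 + 8.9·x) / 28.9 = 255 (existing moment 7.5·287 + 6.1·81 + 6.4·47 = 2947.4) ⇒ x = (7369.5 − 2947.4) / 8.9 ≈ 496.87.
Along y: (2138.3 + 8.9·y) / 28.9 = 223 (existing moment 7.5·151 + 6.1·18 + 6.4·140 = 2138.3) ⇒ y = (6444.7 − 2138.3) / 8.9 ≈ 483.87.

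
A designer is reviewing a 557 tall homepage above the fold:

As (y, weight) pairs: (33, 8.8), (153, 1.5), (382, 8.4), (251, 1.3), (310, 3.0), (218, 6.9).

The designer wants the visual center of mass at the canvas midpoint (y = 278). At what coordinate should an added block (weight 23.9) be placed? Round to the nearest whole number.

New total weight: (8.8 + 1.5 + 8.4 + 1.3 + 3.0 + 6.9) + 23.9 = 53.8.
Along y: (6489.2 + 23.9·y) / 53.8 = 278 (existing moment 8.8·33 + 1.5·153 + 8.4·382 + 1.3·251 + 3.0·310 + 6.9·218 = 6489.2) ⇒ y = (14956.4 − 6489.2) / 23.9 ≈ 354.28.

y ≈ 354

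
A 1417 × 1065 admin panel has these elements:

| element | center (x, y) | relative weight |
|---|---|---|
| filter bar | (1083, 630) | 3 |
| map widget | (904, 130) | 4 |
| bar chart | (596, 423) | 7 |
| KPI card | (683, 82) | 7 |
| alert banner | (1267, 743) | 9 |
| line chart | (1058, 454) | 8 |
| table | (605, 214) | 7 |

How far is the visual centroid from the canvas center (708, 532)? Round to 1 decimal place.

Weights sum to 3 + 4 + 7 + 7 + 9 + 8 + 7 = 45.
Σw·x = 39920; x̄ = 39920/45 ≈ 887.11.
y: moment 17762 / weight 45 ≈ 394.71
Offset from (708, 532): Δx ≈ 179.11, Δy ≈ -137.29; distance = √(Δx² + Δy²) ≈ 225.67.

≈ 225.7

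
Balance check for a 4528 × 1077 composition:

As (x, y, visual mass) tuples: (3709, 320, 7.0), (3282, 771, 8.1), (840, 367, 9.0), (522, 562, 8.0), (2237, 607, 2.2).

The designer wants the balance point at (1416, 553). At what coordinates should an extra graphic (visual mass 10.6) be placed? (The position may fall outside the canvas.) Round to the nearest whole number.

(-531, 680)

With the extra graphic, Σw becomes 7.0 + 8.1 + 9.0 + 8.0 + 2.2 + 10.6 = 44.9.
Along x: (69204.6 + 10.6·x) / 44.9 = 1416 (existing moment 7.0·3709 + 8.1·3282 + 9.0·840 + 8.0·522 + 2.2·2237 = 69204.6) ⇒ x = (63578.4 − 69204.6) / 10.6 ≈ -530.77.
Along y: (17619.5 + 10.6·y) / 44.9 = 553 (existing moment 7.0·320 + 8.1·771 + 9.0·367 + 8.0·562 + 2.2·607 = 17619.5) ⇒ y = (24829.7 − 17619.5) / 10.6 ≈ 680.21.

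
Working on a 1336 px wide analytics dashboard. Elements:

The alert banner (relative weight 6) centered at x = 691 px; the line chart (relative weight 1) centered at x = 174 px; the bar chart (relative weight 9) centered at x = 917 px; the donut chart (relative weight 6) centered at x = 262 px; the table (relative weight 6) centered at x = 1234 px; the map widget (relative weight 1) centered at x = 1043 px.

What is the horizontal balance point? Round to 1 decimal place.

x ≈ 779.0

Weights sum to 6 + 1 + 9 + 6 + 6 + 1 = 29.
x-moment: 6·691 + 1·174 + 9·917 + 6·262 + 6·1234 + 1·1043 = 22592; centroid 22592/29 ≈ 779.03.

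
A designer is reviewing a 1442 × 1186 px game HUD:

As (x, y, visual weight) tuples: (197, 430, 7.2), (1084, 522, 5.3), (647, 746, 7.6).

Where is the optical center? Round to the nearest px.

(601, 574)

Σw = 7.2 + 5.3 + 7.6 = 20.1.
x-moment: 7.2·197 + 5.3·1084 + 7.6·647 = 12080.8; centroid 12080.8/20.1 ≈ 601.03.
y-moment: 7.2·430 + 5.3·522 + 7.6·746 = 11532.2; centroid 11532.2/20.1 ≈ 573.74.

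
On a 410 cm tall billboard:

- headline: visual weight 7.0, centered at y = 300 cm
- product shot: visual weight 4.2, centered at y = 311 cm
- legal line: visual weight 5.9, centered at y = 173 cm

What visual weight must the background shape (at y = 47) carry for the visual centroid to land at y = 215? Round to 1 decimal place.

Known weights sum to 7.0 + 4.2 + 5.9 = 17.1; their moment is 7.0·300 + 4.2·311 + 5.9·173 = 4426.9.
Set Σw·y/Σw = 215: (4426.9 + 47w) = 215·(17.1 + w).
So w = (215·17.1 − 4426.9)/(47 − 215) = -750.4/-168 ≈ 4.47.

w ≈ 4.5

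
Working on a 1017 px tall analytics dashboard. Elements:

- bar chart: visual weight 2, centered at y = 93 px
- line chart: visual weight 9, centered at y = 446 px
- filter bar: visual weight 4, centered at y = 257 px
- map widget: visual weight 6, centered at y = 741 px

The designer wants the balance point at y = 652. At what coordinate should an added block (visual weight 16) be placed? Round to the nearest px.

With the added block, Σw becomes 2 + 9 + 4 + 6 + 16 = 37.
Along y: (9674 + 16·y) / 37 = 652 (existing moment 2·93 + 9·446 + 4·257 + 6·741 = 9674) ⇒ y = (24124 − 9674) / 16 ≈ 903.12.

y ≈ 903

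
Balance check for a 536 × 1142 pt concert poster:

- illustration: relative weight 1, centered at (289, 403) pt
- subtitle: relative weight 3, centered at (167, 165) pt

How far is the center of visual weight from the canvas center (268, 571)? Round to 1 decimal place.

Weights sum to 1 + 3 = 4.
x: (1·289 + 3·167) / 4 = 790 / 4 ≈ 197.50
y: (1·403 + 3·165) / 4 = 898 / 4 ≈ 224.50
Relative to (268, 571): Δ = (-70.50, -346.50); |Δ| = √(-70.50² + -346.50²) ≈ 353.60.

≈ 353.6 pt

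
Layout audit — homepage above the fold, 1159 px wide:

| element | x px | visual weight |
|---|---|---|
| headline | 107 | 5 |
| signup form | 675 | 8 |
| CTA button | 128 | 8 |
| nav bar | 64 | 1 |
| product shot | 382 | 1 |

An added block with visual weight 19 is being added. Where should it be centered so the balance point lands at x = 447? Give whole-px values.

New total weight: (5 + 8 + 8 + 1 + 1) + 19 = 42.
Along x: (7405 + 19·x) / 42 = 447 (existing moment 5·107 + 8·675 + 8·128 + 1·64 + 1·382 = 7405) ⇒ x = (18774 − 7405) / 19 ≈ 598.37.

x ≈ 598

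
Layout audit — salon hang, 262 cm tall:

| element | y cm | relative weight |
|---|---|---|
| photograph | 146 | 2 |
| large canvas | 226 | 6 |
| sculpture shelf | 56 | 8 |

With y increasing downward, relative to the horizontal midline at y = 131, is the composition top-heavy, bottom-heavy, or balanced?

Total weight = 2 + 6 + 8 = 16.
Σw·y = 2·146 + 6·226 + 8·56 = 2096, so ȳ = 2096/16 ≈ 131.00.
The centroid 131.00 matches the midline at 131, so the layout is balanced.

balanced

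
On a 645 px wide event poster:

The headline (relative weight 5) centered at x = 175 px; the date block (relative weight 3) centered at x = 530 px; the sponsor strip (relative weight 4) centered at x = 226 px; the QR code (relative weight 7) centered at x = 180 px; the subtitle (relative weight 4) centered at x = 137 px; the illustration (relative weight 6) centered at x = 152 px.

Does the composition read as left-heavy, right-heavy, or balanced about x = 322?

left-heavy

Weights sum to 5 + 3 + 4 + 7 + 4 + 6 = 29.
x: (5·175 + 3·530 + 4·226 + 7·180 + 4·137 + 6·152) / 29 = 6089 / 29 ≈ 209.97
210.0 lies left of the midline 322, so the layout is left-heavy.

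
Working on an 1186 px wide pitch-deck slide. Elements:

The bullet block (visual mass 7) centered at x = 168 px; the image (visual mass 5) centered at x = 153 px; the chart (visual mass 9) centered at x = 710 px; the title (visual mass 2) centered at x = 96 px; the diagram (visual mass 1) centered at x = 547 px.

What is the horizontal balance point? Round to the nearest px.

Total weight = 7 + 5 + 9 + 2 + 1 = 24.
Σw·x = 7·168 + 5·153 + 9·710 + 2·96 + 1·547 = 9070, so x̄ = 9070/24 ≈ 377.92.

x ≈ 378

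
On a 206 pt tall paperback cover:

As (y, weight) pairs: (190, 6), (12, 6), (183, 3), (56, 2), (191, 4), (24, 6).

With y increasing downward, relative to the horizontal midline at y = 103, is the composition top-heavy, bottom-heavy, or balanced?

Total weight = 6 + 6 + 3 + 2 + 4 + 6 = 27.
y: (6·190 + 6·12 + 3·183 + 2·56 + 4·191 + 6·24) / 27 = 2781 / 27 ≈ 103.00
That equals the midline 103 — balanced.

balanced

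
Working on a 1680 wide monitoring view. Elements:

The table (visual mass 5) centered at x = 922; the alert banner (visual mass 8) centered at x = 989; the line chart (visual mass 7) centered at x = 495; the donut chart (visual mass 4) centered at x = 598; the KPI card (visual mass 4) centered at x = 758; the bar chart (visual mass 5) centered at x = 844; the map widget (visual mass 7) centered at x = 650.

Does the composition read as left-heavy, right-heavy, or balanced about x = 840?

left-heavy

Σw = 5 + 8 + 7 + 4 + 4 + 5 + 7 = 40.
x: (5·922 + 8·989 + 7·495 + 4·598 + 4·758 + 5·844 + 7·650) / 40 = 30181 / 40 ≈ 754.52
754.5 vs midline 840 → left-heavy.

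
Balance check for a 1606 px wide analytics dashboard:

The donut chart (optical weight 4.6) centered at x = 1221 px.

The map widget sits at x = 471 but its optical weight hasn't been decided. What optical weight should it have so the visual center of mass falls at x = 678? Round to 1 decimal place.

The single fixed element contributes weight 4.6, moment 4.6·1221 = 5616.6.
Set Σw·x/Σw = 678: (5616.6 + 471w) = 678·(4.6 + w).
Solving: w = (678·4.6 − 5616.6) / (471 − 678) = -2497.8 / -207 ≈ 12.07.

w ≈ 12.1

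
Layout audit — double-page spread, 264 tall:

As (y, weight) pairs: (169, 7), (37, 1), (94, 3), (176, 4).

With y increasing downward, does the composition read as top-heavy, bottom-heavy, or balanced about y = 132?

bottom-heavy

Σw = 7 + 1 + 3 + 4 = 15.
y: (7·169 + 1·37 + 3·94 + 4·176) / 15 = 2206 / 15 ≈ 147.07
147.1 vs midline 132 → bottom-heavy.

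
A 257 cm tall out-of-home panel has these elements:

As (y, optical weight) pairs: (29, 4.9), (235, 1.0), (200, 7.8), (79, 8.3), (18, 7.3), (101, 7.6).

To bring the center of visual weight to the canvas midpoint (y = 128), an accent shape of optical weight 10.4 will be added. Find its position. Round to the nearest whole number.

y ≈ 246

After adding the accent shape, total weight = 4.9 + 1.0 + 7.8 + 8.3 + 7.3 + 7.6 + 10.4 = 47.3.
y: need Σw·y = 47.3·128 = 6054.4. Existing = 4.9·29 + 1.0·235 + 7.8·200 + 8.3·79 + 7.3·18 + 7.6·101 = 3491.8. Remainder 2562.6 / 10.4 ≈ 246.40.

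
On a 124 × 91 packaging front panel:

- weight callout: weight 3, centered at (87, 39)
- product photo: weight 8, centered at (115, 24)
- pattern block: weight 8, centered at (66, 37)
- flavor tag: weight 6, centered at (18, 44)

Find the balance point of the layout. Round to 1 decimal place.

Σw = 3 + 8 + 8 + 6 = 25.
x: (3·87 + 8·115 + 8·66 + 6·18) / 25 = 1817 / 25 ≈ 72.68
y: (3·39 + 8·24 + 8·37 + 6·44) / 25 = 869 / 25 ≈ 34.76

(72.7, 34.8)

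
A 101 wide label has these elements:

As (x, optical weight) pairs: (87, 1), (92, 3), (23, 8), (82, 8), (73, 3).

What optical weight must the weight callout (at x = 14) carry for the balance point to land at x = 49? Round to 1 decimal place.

Existing Σw = 23 (1 + 3 + 8 + 8 + 3); existing moment 1·87 + 3·92 + 8·23 + 8·82 + 3·73 = 1422.
Balance at x = 49 requires (1422 + w·14) / (23 + w) = 49.
Rearranging, w·(14 − 49) = 49·23 − 1422 = -295, so w ≈ -295/-35 = 8.43.

w ≈ 8.4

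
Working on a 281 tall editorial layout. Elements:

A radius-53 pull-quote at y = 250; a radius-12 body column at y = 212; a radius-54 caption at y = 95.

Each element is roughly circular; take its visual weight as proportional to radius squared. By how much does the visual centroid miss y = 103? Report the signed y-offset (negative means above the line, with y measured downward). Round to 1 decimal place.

Weights ∝ r²: pull-quote 53² = 2809, body column 12² = 144, caption 54² = 2916; Σw = 5869.
y: (2809·250 + 144·212 + 2916·95) / 5869 = 1009798 / 5869 ≈ 172.06
Offset from y = 103: 172.06 − 103 ≈ 69.06.

≈ 69.1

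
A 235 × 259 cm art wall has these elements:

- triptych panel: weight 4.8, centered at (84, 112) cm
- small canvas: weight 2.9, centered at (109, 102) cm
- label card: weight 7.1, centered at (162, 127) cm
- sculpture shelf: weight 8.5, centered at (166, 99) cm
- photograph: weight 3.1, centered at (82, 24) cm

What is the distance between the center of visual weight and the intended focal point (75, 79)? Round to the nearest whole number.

Σw = 4.8 + 2.9 + 7.1 + 8.5 + 3.1 = 26.4.
x-moment: 4.8·84 + 2.9·109 + 7.1·162 + 8.5·166 + 3.1·82 = 3534.7; centroid 3534.7/26.4 ≈ 133.89.
y-moment: 4.8·112 + 2.9·102 + 7.1·127 + 8.5·99 + 3.1·24 = 2651.0; centroid 2651.0/26.4 ≈ 100.42.
Offset from (75, 79): Δx ≈ 58.89, Δy ≈ 21.42; distance = √(Δx² + Δy²) ≈ 62.66.

≈ 63 cm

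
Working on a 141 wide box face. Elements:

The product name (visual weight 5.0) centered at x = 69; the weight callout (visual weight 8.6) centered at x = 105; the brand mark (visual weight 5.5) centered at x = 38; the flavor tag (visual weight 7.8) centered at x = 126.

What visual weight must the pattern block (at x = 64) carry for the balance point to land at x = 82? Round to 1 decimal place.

Existing Σw = 26.9 (5.0 + 8.6 + 5.5 + 7.8); existing moment 5.0·69 + 8.6·105 + 5.5·38 + 7.8·126 = 2439.8.
Balance at x = 82 requires (2439.8 + w·64) / (26.9 + w) = 82.
Solving: w = (82·26.9 − 2439.8) / (64 − 82) = -234.0 / -18 ≈ 13.00.

w ≈ 13.0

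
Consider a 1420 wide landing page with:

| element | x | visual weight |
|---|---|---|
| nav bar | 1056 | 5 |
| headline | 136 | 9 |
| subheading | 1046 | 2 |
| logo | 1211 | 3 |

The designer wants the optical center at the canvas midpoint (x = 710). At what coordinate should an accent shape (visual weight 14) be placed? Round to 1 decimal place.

x ≈ 800.1

New total weight: (5 + 9 + 2 + 3) + 14 = 33.
Along x: (12229 + 14·x) / 33 = 710 (existing moment 5·1056 + 9·136 + 2·1046 + 3·1211 = 12229) ⇒ x = (23430 − 12229) / 14 ≈ 800.07.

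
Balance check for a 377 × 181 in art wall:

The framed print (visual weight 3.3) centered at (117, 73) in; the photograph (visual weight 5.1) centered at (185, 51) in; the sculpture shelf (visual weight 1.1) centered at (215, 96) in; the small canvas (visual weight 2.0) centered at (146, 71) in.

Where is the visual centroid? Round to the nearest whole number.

Total weight = 3.3 + 5.1 + 1.1 + 2.0 = 11.5.
x: (3.3·117 + 5.1·185 + 1.1·215 + 2.0·146) / 11.5 = 1858.1 / 11.5 ≈ 161.57
y: (3.3·73 + 5.1·51 + 1.1·96 + 2.0·71) / 11.5 = 748.6 / 11.5 ≈ 65.10

(162, 65)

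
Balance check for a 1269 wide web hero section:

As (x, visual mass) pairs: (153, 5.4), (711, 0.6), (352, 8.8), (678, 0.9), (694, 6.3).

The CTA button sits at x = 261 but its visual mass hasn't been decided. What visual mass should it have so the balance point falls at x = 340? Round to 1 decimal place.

w ≈ 23.5

Fixed elements: Σw = 5.4 + 0.6 + 8.8 + 0.9 + 6.3 = 22.0, Σw·x = 5.4·153 + 0.6·711 + 8.8·352 + 0.9·678 + 6.3·694 = 9332.8.
Balance at x = 340 requires (9332.8 + w·261) / (22.0 + w) = 340.
So w = (340·22.0 − 9332.8)/(261 − 340) = -1852.8/-79 ≈ 23.45.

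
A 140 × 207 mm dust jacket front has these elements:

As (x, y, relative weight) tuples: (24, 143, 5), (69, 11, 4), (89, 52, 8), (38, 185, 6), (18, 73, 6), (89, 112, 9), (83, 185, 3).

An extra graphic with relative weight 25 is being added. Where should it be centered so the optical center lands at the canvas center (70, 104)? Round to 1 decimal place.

(85.0, 103.1)

New total weight: (5 + 4 + 8 + 6 + 6 + 9 + 3) + 25 = 66.
x: need Σw·x = 66·70 = 4620. Existing = 5·24 + 4·69 + 8·89 + 6·38 + 6·18 + 9·89 + 3·83 = 2494. Remainder 2126 / 25 ≈ 85.04.
y: need Σw·y = 66·104 = 6864. Existing = 5·143 + 4·11 + 8·52 + 6·185 + 6·73 + 9·112 + 3·185 = 4286. Remainder 2578 / 25 ≈ 103.12.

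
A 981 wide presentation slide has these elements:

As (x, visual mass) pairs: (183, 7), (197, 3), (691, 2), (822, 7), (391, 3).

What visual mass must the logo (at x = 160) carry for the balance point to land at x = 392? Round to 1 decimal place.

Fixed elements: Σw = 7 + 3 + 2 + 7 + 3 = 22, Σw·x = 7·183 + 3·197 + 2·691 + 7·822 + 3·391 = 10181.
For the centroid to hit 392: (10181 + w·160) / (22 + w) = 392.
So w = (392·22 − 10181)/(160 − 392) = -1557/-232 ≈ 6.71.

w ≈ 6.7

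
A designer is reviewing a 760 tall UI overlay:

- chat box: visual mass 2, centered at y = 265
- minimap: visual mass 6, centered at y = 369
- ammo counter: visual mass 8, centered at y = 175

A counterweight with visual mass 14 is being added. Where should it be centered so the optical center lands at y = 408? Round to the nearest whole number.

After adding the counterweight, total weight = 2 + 6 + 8 + 14 = 30.
Along y: (4144 + 14·y) / 30 = 408 (existing moment 2·265 + 6·369 + 8·175 = 4144) ⇒ y = (12240 − 4144) / 14 ≈ 578.29.

y ≈ 578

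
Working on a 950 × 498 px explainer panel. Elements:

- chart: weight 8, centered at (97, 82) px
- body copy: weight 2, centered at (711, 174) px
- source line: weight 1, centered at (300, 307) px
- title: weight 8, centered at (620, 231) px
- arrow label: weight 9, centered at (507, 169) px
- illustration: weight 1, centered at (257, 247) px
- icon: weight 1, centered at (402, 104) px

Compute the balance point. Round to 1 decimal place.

(422.7, 167.7)

Σw = 8 + 2 + 1 + 8 + 9 + 1 + 1 = 30.
x: moment 12680 / weight 30 ≈ 422.67
Σw·y = 5031; ȳ = 5031/30 ≈ 167.70.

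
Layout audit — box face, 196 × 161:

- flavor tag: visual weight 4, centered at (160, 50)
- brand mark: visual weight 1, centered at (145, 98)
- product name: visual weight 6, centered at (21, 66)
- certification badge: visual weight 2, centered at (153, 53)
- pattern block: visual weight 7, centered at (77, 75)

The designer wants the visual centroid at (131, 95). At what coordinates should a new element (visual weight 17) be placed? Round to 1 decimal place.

New total weight: (4 + 1 + 6 + 2 + 7) + 17 = 37.
Along x: (1756 + 17·x) / 37 = 131 (existing moment 4·160 + 1·145 + 6·21 + 2·153 + 7·77 = 1756) ⇒ x = (4847 − 1756) / 17 ≈ 181.82.
Along y: (1325 + 17·y) / 37 = 95 (existing moment 4·50 + 1·98 + 6·66 + 2·53 + 7·75 = 1325) ⇒ y = (3515 − 1325) / 17 ≈ 128.82.

(181.8, 128.8)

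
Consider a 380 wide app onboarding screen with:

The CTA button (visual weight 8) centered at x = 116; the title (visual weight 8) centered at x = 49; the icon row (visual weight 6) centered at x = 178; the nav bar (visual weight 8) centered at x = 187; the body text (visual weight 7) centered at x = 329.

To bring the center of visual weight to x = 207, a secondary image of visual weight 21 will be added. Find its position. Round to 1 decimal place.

New total weight: (8 + 8 + 6 + 8 + 7) + 21 = 58.
x: target moment 58×207 = 12006; current 8·116 + 8·49 + 6·178 + 8·187 + 7·329 = 6187; the secondary image supplies 5819, so x = 5819/21 ≈ 277.10.

x ≈ 277.1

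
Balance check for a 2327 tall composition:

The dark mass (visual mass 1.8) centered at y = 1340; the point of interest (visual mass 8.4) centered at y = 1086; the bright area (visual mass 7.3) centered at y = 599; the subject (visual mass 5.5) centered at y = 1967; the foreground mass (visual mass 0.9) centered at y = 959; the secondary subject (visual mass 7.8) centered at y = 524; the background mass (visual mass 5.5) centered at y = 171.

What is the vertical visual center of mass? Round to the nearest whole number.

Total weight = 1.8 + 8.4 + 7.3 + 5.5 + 0.9 + 7.8 + 5.5 = 37.2.
y-moment: 1.8·1340 + 8.4·1086 + 7.3·599 + 5.5·1967 + 0.9·959 + 7.8·524 + 5.5·171 = 32616.4; centroid 32616.4/37.2 ≈ 876.78.

y ≈ 877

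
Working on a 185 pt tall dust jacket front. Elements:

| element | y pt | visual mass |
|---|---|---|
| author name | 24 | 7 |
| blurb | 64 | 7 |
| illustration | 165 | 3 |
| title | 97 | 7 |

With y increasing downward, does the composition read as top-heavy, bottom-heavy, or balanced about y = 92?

Total weight = 7 + 7 + 3 + 7 = 24.
Σw·y = 7·24 + 7·64 + 3·165 + 7·97 = 1790, so ȳ = 1790/24 ≈ 74.58.
Since 74.6 is above (smaller y than) 92, the composition reads top-heavy.

top-heavy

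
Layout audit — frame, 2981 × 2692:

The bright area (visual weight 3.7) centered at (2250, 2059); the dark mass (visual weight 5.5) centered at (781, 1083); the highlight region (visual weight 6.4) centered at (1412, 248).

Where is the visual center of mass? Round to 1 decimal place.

Σw = 3.7 + 5.5 + 6.4 = 15.6.
Σw·x = 3.7·2250 + 5.5·781 + 6.4·1412 = 21657.3, so x̄ = 21657.3/15.6 ≈ 1388.29.
Σw·y = 3.7·2059 + 5.5·1083 + 6.4·248 = 15162.0, so ȳ = 15162.0/15.6 ≈ 971.92.

(1388.3, 971.9)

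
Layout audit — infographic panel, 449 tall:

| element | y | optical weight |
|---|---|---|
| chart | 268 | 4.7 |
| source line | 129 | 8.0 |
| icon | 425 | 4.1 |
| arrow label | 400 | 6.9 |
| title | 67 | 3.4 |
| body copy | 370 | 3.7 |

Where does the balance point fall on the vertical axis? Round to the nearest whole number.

y ≈ 272

Σw = 4.7 + 8.0 + 4.1 + 6.9 + 3.4 + 3.7 = 30.8.
y: (4.7·268 + 8.0·129 + 4.1·425 + 6.9·400 + 3.4·67 + 3.7·370) / 30.8 = 8390.9 / 30.8 ≈ 272.43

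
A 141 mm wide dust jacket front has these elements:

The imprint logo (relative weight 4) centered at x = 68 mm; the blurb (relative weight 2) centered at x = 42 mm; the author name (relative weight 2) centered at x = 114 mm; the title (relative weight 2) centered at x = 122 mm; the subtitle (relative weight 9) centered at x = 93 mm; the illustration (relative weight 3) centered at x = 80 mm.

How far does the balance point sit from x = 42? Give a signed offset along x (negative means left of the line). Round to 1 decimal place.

≈ 44.6 mm

Σw = 4 + 2 + 2 + 2 + 9 + 3 = 22.
Σw·x = 1905; x̄ = 1905/22 ≈ 86.59.
Difference: 86.59 − 42 ≈ 44.59.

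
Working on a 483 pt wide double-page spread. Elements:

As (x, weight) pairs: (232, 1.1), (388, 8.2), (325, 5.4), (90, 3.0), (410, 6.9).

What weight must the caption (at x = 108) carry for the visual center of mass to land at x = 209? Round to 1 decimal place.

Known weights sum to 1.1 + 8.2 + 5.4 + 3.0 + 6.9 = 24.6; their moment is 1.1·232 + 8.2·388 + 5.4·325 + 3.0·90 + 6.9·410 = 8290.8.
Set Σw·x/Σw = 209: (8290.8 + 108w) = 209·(24.6 + w).
Rearranging, w·(108 − 209) = 209·24.6 − 8290.8 = -3149.4, so w ≈ -3149.4/-101 = 31.18.

w ≈ 31.2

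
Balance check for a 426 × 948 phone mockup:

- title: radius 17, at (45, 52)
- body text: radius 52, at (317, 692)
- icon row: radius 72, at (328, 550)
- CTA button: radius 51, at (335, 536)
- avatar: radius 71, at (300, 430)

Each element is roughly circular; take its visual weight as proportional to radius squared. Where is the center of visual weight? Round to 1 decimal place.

(313.2, 524.6)

Weights ∝ r²: title 17² = 289, body text 52² = 2704, icon row 72² = 5184, CTA button 51² = 2601, avatar 71² = 5041; Σw = 15819.
x: (289·45 + 2704·317 + 5184·328 + 2601·335 + 5041·300) / 15819 = 4954160 / 15819 ≈ 313.18
y: (289·52 + 2704·692 + 5184·550 + 2601·536 + 5041·430) / 15819 = 8299162 / 15819 ≈ 524.63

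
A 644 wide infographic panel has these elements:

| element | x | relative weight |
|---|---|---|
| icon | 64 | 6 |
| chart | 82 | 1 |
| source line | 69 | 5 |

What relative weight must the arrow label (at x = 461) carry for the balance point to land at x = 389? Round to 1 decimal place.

Existing Σw = 12 (6 + 1 + 5); existing moment 6·64 + 1·82 + 5·69 = 811.
Set Σw·x/Σw = 389: (811 + 461w) = 389·(12 + w).
So w = (389·12 − 811)/(461 − 389) = 3857/72 ≈ 53.57.

w ≈ 53.6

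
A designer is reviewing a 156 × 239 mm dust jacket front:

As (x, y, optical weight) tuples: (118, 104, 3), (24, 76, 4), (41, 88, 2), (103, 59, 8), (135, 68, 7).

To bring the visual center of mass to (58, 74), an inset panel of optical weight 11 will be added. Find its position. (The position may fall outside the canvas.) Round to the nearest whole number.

New total weight: (3 + 4 + 2 + 8 + 7) + 11 = 35.
x: need Σw·x = 35·58 = 2030. Existing = 3·118 + 4·24 + 2·41 + 8·103 + 7·135 = 2301. Remainder -271 / 11 ≈ -24.64.
y: need Σw·y = 35·74 = 2590. Existing = 3·104 + 4·76 + 2·88 + 8·59 + 7·68 = 1740. Remainder 850 / 11 ≈ 77.27.

(-25, 77)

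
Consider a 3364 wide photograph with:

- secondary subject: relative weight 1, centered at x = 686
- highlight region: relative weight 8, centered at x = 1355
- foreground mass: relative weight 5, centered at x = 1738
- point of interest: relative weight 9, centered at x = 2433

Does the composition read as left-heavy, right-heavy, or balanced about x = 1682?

right-heavy

Σw = 1 + 8 + 5 + 9 = 23.
x: (1·686 + 8·1355 + 5·1738 + 9·2433) / 23 = 42113 / 23 ≈ 1831.00
Since 1831.0 is right of 1682, the composition reads right-heavy.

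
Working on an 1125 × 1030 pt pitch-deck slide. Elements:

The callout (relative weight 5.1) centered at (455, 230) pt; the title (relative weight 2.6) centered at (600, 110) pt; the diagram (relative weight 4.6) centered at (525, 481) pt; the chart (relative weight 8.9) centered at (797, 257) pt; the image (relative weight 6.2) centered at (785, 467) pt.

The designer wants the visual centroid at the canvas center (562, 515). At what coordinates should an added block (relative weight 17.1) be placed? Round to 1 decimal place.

New total weight: (5.1 + 2.6 + 4.6 + 8.9 + 6.2) + 17.1 = 44.5.
x: target moment 44.5×562 = 25009.0; current 5.1·455 + 2.6·600 + 4.6·525 + 8.9·797 + 6.2·785 = 18255.8; the added block supplies 6753.2, so x = 6753.2/17.1 ≈ 394.92.
y: target moment 44.5×515 = 22917.5; current 5.1·230 + 2.6·110 + 4.6·481 + 8.9·257 + 6.2·467 = 8854.3; the added block supplies 14063.2, so y = 14063.2/17.1 ≈ 822.41.

(394.9, 822.4)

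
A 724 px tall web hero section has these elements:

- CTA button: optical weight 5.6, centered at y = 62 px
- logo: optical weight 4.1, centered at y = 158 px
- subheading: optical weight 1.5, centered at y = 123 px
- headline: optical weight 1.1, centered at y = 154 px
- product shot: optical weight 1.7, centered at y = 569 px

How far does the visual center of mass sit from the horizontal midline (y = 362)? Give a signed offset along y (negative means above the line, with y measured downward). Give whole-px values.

≈ -197 px

Total weight = 5.6 + 4.1 + 1.5 + 1.1 + 1.7 = 14.0.
Σw·y = 5.6·62 + 4.1·158 + 1.5·123 + 1.1·154 + 1.7·569 = 2316.2, so ȳ = 2316.2/14.0 ≈ 165.44.
Difference: 165.44 − 362 ≈ -196.56.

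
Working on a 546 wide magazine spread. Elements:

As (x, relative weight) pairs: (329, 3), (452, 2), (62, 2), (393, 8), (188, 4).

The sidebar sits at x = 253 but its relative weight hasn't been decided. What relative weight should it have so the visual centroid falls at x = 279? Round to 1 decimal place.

Existing Σw = 19 (3 + 2 + 2 + 8 + 4); existing moment 3·329 + 2·452 + 2·62 + 8·393 + 4·188 = 5911.
Balance at x = 279 requires (5911 + w·253) / (19 + w) = 279.
So w = (279·19 − 5911)/(253 − 279) = -610/-26 ≈ 23.46.

w ≈ 23.5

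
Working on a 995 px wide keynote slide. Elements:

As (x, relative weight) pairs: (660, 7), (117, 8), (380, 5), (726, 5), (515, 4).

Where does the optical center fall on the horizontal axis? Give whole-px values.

x ≈ 453

Weights sum to 7 + 8 + 5 + 5 + 4 = 29.
Σw·x = 7·660 + 8·117 + 5·380 + 5·726 + 4·515 = 13146, so x̄ = 13146/29 ≈ 453.31.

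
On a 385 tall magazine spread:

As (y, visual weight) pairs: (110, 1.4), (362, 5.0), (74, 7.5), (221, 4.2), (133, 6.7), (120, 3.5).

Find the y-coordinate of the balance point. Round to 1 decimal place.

y ≈ 168.1

Σw = 1.4 + 5.0 + 7.5 + 4.2 + 6.7 + 3.5 = 28.3.
y: moment 4758.3 / weight 28.3 ≈ 168.14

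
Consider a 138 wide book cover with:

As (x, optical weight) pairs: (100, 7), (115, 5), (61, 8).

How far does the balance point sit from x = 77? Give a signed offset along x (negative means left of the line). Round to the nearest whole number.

Weights sum to 7 + 5 + 8 = 20.
Σw·x = 7·100 + 5·115 + 8·61 = 1763, so x̄ = 1763/20 ≈ 88.15.
Difference: 88.15 − 77 ≈ 11.15.

≈ 11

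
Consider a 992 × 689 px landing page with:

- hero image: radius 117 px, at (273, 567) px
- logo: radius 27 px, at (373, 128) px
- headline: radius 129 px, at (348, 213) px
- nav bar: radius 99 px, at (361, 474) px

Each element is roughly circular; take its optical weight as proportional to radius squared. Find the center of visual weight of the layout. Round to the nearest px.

Weights ∝ r²: hero image 117² = 13689, logo 27² = 729, headline 129² = 16641, nav bar 99² = 9801; Σw = 40860.
x-moment: 13689·273 + 729·373 + 16641·348 + 9801·361 = 13338243; centroid 13338243/40860 ≈ 326.44.
y-moment: 13689·567 + 729·128 + 16641·213 + 9801·474 = 16045182; centroid 16045182/40860 ≈ 392.69.

(326, 393)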